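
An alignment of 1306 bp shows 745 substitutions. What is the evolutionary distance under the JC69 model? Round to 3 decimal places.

1.072

p = 745/1306 ≈ 0.570444.
d = −(3/4) ln(1 − 4p/3) = −0.75 ln(1 − 0.760592) = −0.75 ln(0.239408)
  = −0.75 × (-1.429586) = 1.072190 substitutions/site.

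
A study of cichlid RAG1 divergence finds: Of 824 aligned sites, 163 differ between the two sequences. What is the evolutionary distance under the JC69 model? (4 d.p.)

0.2296

p = 163/824 ≈ 0.197816.
d = −(3/4) ln(1 − 4p/3) = −0.75 ln(1 − 0.263755) = −0.75 ln(0.736245)
  = −0.75 × (-0.306192) = 0.229644 substitutions/site.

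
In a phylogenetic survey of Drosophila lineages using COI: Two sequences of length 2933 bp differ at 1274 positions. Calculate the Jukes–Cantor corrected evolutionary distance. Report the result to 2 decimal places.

p = 1274/2933 ≈ 0.434368.
d = −(3/4) ln(1 − 4p/3) = −0.75 ln(1 − 0.579157) = −0.75 ln(0.420843)
  = −0.75 × (-0.865495) = 0.649121 substitutions/site.

0.65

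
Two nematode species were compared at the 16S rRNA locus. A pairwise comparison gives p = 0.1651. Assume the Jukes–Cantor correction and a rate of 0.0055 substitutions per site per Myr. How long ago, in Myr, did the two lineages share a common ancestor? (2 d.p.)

16.95

d = −(3/4) ln(1 − 4p/3) = −0.75 ln(1 − 0.220133) = −0.75 ln(0.779867)
  = −0.75 × (-0.248632) = 0.186474 substitutions/site.
Under a molecular clock d = 2μt, so t = d/(2μ) = 0.186474 / (2 × 0.0055) = 16.95 Myr.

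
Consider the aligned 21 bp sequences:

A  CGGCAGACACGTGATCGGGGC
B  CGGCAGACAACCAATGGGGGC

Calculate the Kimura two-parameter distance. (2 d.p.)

Of 21 sites, 2 differences are transitions and 3 are transversions, so P = 2/21 ≈ 0.095238 and Q = 3/21 ≈ 0.142857.
Under the Kimura two-parameter model, d = −½ ln(1 − 2P − Q) − ¼ ln(1 − 2Q).
1 − 2P − Q = 0.666667, giving −½ ln(0.666667) = 0.202732.
1 − 2Q = 0.714286, giving −¼ ln(0.714286) = 0.084118.
d = 0.202732 + 0.084118 = 0.286850.

0.29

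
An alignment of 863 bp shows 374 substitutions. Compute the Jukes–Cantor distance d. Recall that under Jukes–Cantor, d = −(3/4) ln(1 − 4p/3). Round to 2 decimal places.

0.65

p = 374/863 ≈ 0.433372.
d = −(3/4) ln(1 − 4p/3) = −0.75 ln(1 − 0.577829) = −0.75 ln(0.422171)
  = −0.75 × (-0.862345) = 0.646759 substitutions/site.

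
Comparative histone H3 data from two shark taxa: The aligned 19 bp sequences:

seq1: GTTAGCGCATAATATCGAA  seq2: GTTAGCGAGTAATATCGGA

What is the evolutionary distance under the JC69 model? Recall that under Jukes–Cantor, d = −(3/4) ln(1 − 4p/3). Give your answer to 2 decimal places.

The sequences differ at 3 of 19 sites (8, 9, 18), so p = 3/19 ≈ 0.157895.
d = −(3/4) ln(1 − 4p/3) = −0.75 ln(1 − 0.210527) = −0.75 ln(0.789473)
  = −0.75 × (-0.236390) = 0.177293 substitutions/site.

0.18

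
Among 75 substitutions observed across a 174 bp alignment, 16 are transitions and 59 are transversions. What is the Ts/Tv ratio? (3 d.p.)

0.271

R = 16/59 = 0.271186… ≈ 0.271 (to 3 d.p.).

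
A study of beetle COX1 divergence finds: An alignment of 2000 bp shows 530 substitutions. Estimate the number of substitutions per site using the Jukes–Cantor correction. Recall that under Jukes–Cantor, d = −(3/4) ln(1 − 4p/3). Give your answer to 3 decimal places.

0.327

p = 530/2000 = 0.265.
d = −(3/4) ln(1 − 4p/3) = −0.75 ln(1 − 0.353333) = −0.75 ln(0.646667)
  = −0.75 × (-0.435924) = 0.326943 substitutions/site.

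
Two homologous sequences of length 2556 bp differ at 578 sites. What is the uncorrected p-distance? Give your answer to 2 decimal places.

p = 578/2556 = 0.226134… ≈ 0.23 (to 2 d.p.).

0.23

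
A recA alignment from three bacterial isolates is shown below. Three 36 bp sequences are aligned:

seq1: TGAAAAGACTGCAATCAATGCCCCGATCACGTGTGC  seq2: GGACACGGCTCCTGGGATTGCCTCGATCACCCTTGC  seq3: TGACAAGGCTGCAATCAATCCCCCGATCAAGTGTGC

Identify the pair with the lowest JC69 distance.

seq1 and seq3

seq1–seq2: 14/36 differ, p = 0.389, d = 0.548.
seq1–seq3: 4/36 differ, p = 0.111, d = 0.120.
seq2–seq3: 14/36 differ, p = 0.389, d = 0.548.
The smallest distance is between seq1 and seq3.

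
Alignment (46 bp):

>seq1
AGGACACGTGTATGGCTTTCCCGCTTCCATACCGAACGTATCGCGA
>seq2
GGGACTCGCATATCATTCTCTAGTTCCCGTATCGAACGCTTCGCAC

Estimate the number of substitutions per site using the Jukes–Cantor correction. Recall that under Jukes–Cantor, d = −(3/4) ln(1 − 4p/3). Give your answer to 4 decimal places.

0.5532

The sequences differ at 18 of 46 sites, so p = 18/46 ≈ 0.391304.
d = −(3/4) ln(1 − 4p/3) = −0.75 ln(1 − 0.521739) = −0.75 ln(0.478261)
  = −0.75 × (-0.737599) = 0.553199 substitutions/site.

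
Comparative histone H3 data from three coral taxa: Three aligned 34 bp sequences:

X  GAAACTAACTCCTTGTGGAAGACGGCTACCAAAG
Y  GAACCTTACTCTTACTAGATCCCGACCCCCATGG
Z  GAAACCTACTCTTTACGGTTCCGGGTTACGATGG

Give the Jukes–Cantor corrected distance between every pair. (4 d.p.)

d(X,Y) = 0.5972, d(X,Z) = 0.5972, d(Y,Z) = 0.5347

X–Y: 14/34 sites differ → p ≈ 0.411765, d = −0.75 ln(1 − 0.54902) = 0.597249 ≈ 0.5972.
X–Z: 14/34 sites differ → p ≈ 0.411765, d = −0.75 ln(1 − 0.54902) = 0.597249 ≈ 0.5972.
Y–Z: 13/34 sites differ → p ≈ 0.382353, d = −0.75 ln(1 − 0.509804) = 0.534712 ≈ 0.5347.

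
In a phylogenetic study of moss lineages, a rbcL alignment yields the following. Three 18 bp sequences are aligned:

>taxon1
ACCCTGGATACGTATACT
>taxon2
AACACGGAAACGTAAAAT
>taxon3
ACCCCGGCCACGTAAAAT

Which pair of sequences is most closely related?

taxon2 and taxon3

taxon1–taxon2: 6/18 differ, p = 0.333, d = 0.441.
taxon1–taxon3: 5/18 differ, p = 0.278, d = 0.347.
taxon2–taxon3: 4/18 differ, p = 0.222, d = 0.264.
The smallest distance is between taxon2 and taxon3.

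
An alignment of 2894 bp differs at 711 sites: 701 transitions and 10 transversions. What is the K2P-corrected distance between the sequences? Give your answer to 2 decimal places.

0.34

P = 701/2894 ≈ 0.242225 and Q = 10/2894 ≈ 0.003455.
Under the Kimura two-parameter model, d = −½ ln(1 − 2P − Q) − ¼ ln(1 − 2Q).
1 − 2P − Q = 0.512095, giving −½ ln(0.512095) = 0.334623.
1 − 2Q = 0.99309, giving −¼ ln(0.99309) = 0.001733.
d = 0.334623 + 0.001733 = 0.336356.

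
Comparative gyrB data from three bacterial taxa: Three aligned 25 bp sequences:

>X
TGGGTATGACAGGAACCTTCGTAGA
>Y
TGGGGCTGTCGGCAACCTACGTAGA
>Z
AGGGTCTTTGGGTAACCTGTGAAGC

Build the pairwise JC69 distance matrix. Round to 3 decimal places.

X–Y: 6/25 sites differ → p = 0.24, d = −0.75 ln(1 − 0.32) = 0.289247 ≈ 0.289.
X–Z: 11/25 sites differ → p = 0.44, d = −0.75 ln(1 − 0.586667) = 0.662626 ≈ 0.663.
Y–Z: 9/25 sites differ → p = 0.36, d = −0.75 ln(1 − 0.48) = 0.490445 ≈ 0.490.

d(X,Y) = 0.289, d(X,Z) = 0.663, d(Y,Z) = 0.490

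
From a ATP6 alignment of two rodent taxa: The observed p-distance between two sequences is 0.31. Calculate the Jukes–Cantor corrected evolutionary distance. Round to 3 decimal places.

0.400

d = −(3/4) ln(1 − 4p/3) = −0.75 ln(1 − 0.413333) = −0.75 ln(0.586667)
  = −0.75 × (-0.533298) = 0.399974 substitutions/site.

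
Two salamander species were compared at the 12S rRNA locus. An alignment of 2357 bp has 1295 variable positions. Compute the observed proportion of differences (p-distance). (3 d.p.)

0.549

p = 1295/2357 = 0.549427… ≈ 0.549 (to 3 d.p.).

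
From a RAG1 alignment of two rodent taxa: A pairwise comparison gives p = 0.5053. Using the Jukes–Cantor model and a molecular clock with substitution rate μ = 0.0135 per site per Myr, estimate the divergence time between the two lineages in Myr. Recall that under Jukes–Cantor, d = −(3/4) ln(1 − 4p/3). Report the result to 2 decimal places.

31.11

d = −(3/4) ln(1 − 4p/3) = −0.75 ln(1 − 0.673733) = −0.75 ln(0.326267)
  = −0.75 × (-1.120039) = 0.840029 substitutions/site.
Under a molecular clock d = 2μt, so t = d/(2μ) = 0.840029 / (2 × 0.0135) = 31.11 Myr.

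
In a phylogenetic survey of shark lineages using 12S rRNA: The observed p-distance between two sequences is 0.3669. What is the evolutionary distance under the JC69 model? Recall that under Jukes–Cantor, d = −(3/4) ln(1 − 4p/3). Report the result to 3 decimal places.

0.504

d = −(3/4) ln(1 − 4p/3) = −0.75 ln(1 − 0.4892) = −0.75 ln(0.5108)
  = −0.75 × (-0.671777) = 0.503833 substitutions/site.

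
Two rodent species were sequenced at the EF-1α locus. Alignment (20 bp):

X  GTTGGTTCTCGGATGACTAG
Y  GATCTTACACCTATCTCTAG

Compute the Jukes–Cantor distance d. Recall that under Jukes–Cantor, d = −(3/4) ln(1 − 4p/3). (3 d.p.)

The sequences differ at 9 of 20 sites (2, 4, 5, 7, 9, 11, 12, 15, 16), so p = 9/20 = 0.45.
d = −(3/4) ln(1 − 4p/3) = −0.75 ln(1 − 0.6) = −0.75 ln(0.4)
  = −0.75 × (-0.916291) = 0.687218 substitutions/site.

0.687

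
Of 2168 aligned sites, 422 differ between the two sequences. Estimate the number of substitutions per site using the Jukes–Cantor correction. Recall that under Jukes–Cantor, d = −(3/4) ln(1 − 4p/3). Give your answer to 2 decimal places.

p = 422/2168 ≈ 0.194649.
d = −(3/4) ln(1 − 4p/3) = −0.75 ln(1 − 0.259532) = −0.75 ln(0.740468)
  = −0.75 × (-0.300473) = 0.225355 substitutions/site.

0.23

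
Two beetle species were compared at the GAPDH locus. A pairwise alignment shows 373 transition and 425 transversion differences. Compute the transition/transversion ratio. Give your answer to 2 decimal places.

R = 373/425 = 0.877647… ≈ 0.88 (to 2 d.p.).

0.88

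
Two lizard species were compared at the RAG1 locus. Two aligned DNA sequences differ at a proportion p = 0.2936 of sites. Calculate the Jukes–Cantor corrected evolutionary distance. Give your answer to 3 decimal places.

d = −(3/4) ln(1 − 4p/3) = −0.75 ln(1 − 0.391467) = −0.75 ln(0.608533)
  = −0.75 × (-0.496704) = 0.372528 substitutions/site.

0.373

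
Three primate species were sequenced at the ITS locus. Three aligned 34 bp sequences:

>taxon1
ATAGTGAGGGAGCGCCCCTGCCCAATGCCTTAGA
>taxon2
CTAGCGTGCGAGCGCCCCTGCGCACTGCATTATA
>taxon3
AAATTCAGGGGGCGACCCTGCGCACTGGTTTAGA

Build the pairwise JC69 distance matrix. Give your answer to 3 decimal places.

d(taxon1,taxon2) = 0.282, d(taxon1,taxon3) = 0.326, d(taxon2,taxon3) = 0.477

taxon1–taxon2: 8/34 sites differ → p ≈ 0.235294, d = −0.75 ln(1 − 0.313725) = 0.282358 ≈ 0.282.
taxon1–taxon3: 9/34 sites differ → p ≈ 0.264706, d = −0.75 ln(1 − 0.352941) = 0.326488 ≈ 0.326.
taxon2–taxon3: 12/34 sites differ → p ≈ 0.352941, d = −0.75 ln(1 − 0.470588) = 0.476991 ≈ 0.477.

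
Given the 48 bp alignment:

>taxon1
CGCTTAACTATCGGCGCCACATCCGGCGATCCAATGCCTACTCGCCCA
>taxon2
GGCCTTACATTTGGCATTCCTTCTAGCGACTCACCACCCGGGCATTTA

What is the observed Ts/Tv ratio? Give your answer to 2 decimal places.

1.89

Transitions are A↔G and C↔T; transversions are all other mismatches.
Transitions: 17. Transversions: 9.
R = 17/9 = 1.888888… ≈ 1.89 (to 2 d.p.).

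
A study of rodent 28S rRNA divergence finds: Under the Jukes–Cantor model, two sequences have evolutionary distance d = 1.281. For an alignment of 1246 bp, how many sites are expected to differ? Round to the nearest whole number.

Invert JC69: p = (3/4)(1 − e^(−4d/3)) = 0.75 × (1 − e^(-1.708)) = 0.75 × (1 − 0.181228) = 0.614079.
Expected differing sites = pL ≈ 0.614079 × 1246 = 765.142434 ≈ 765.

765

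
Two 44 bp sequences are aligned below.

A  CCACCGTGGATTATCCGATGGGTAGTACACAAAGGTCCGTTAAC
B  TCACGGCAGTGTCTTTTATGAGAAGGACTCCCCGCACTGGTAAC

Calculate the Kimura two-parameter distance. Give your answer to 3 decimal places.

0.759

Of 44 sites, 7 differences are transitions and 14 are transversions, so P = 7/44 ≈ 0.159091 and Q = 14/44 ≈ 0.318182.
Under the Kimura two-parameter model, d = −½ ln(1 − 2P − Q) − ¼ ln(1 − 2Q).
1 − 2P − Q = 0.363636, giving −½ ln(0.363636) = 0.505801.
1 − 2Q = 0.363636, giving −¼ ln(0.363636) = 0.252900.
d = 0.505801 + 0.252900 = 0.758701.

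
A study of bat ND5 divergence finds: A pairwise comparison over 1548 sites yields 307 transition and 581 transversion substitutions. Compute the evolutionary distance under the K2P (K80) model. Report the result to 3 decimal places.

P = 307/1548 ≈ 0.19832 and Q = 581/1548 ≈ 0.375323.
Under the Kimura two-parameter model, d = −½ ln(1 − 2P − Q) − ¼ ln(1 − 2Q).
1 − 2P − Q = 0.228037, giving −½ ln(0.228037) = 0.739124.
1 − 2Q = 0.249354, giving −¼ ln(0.249354) = 0.347220.
d = 0.739124 + 0.347220 = 1.086344.

1.086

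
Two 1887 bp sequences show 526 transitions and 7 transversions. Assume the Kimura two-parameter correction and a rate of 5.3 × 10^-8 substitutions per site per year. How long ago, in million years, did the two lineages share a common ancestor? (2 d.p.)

P = 526/1887 ≈ 0.278749 and Q = 7/1887 ≈ 0.00371.
Under the Kimura two-parameter model, d = −½ ln(1 − 2P − Q) − ¼ ln(1 − 2Q).
1 − 2P − Q = 0.438792, giving −½ ln(0.438792) = 0.411865.
1 − 2Q = 0.99258, giving −¼ ln(0.99258) = 0.001862.
d = 0.411865 + 0.001862 = 0.413727.
Under a molecular clock d = 2μt, so t = d/(2μ) = 0.413727 / (2 × 5.3 × 10^-8) = 3.90 million years.

3.90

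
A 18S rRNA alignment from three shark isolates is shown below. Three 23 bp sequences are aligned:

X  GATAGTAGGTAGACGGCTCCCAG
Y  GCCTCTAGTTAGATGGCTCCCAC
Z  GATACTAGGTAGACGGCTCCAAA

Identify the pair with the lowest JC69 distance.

X–Y: 7/23 differ, p = 0.304, d = 0.390.
X–Z: 3/23 differ, p = 0.130, d = 0.143.
Y–Z: 7/23 differ, p = 0.304, d = 0.390.
The smallest distance is between X and Z.

X and Z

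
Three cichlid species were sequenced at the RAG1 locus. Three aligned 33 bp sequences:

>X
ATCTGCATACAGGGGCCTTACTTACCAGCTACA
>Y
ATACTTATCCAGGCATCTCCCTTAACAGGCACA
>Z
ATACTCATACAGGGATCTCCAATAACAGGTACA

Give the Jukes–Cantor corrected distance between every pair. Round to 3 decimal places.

d(X,Y) = 0.559, d(X,Z) = 0.441, d(Y,Z) = 0.208

X–Y: 13/33 sites differ → p ≈ 0.393939, d = −0.75 ln(1 − 0.525252) = 0.558728 ≈ 0.559.
X–Z: 11/33 sites differ → p ≈ 0.333333, d = −0.75 ln(1 − 0.444444) = 0.440839 ≈ 0.441.
Y–Z: 6/33 sites differ → p ≈ 0.181818, d = −0.75 ln(1 − 0.242424) = 0.208224 ≈ 0.208.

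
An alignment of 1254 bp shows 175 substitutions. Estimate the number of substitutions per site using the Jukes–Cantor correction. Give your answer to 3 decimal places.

0.154

p = 175/1254 ≈ 0.139553.
d = −(3/4) ln(1 − 4p/3) = −0.75 ln(1 − 0.186071) = −0.75 ln(0.813929)
  = −0.75 × (-0.205882) = 0.154412 substitutions/site.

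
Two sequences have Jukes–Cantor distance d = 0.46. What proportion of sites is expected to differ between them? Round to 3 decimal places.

p = (3/4)(1 − e^(−4d/3)) = 0.75 × (1 − e^(-0.613333)) = 0.75 × (1 − 0.541543) = 0.343843.

0.344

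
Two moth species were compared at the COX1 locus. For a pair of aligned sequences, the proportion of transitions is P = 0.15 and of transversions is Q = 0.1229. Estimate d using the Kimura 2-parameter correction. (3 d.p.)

Under the Kimura two-parameter model, d = −½ ln(1 − 2P − Q) − ¼ ln(1 − 2Q).
1 − 2P − Q = 0.5771, giving −½ ln(0.5771) = 0.274870.
1 − 2Q = 0.7542, giving −¼ ln(0.7542) = 0.070524.
d = 0.274870 + 0.070524 = 0.345394.

0.345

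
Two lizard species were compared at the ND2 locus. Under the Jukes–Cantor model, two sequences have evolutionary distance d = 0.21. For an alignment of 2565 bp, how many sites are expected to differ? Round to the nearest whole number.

Invert JC69: p = (3/4)(1 − e^(−4d/3)) = 0.75 × (1 − e^(-0.28)) = 0.75 × (1 − 0.755784) = 0.183162.
Expected differing sites = pL ≈ 0.183162 × 2565 = 469.81053 ≈ 470.

470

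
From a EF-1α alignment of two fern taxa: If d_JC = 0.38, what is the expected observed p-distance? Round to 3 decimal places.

p = (3/4)(1 − e^(−4d/3)) = 0.75 × (1 − e^(-0.506667)) = 0.75 × (1 − 0.602500) = 0.298125.

0.298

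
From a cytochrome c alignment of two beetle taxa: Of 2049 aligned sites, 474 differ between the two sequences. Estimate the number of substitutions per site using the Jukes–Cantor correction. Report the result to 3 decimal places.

0.277

p = 474/2049 ≈ 0.231332.
d = −(3/4) ln(1 − 4p/3) = −0.75 ln(1 − 0.308443) = −0.75 ln(0.691557)
  = −0.75 × (-0.368810) = 0.276608 substitutions/site.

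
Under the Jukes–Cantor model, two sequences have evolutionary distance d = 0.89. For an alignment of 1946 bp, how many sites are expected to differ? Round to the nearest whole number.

1014

Invert JC69: p = (3/4)(1 − e^(−4d/3)) = 0.75 × (1 − e^(-1.186667)) = 0.75 × (1 − 0.305237) = 0.521072.
Expected differing sites = pL ≈ 0.521072 × 1946 = 1014.006112 ≈ 1014.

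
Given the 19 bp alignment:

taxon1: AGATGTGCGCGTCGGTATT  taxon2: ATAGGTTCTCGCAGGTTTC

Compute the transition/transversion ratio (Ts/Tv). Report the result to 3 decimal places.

Transitions are A↔G and C↔T; transversions are all other mismatches.
Transitions: 2. Transversions: 6.
R = 2/6 = 0.333333… ≈ 0.333 (to 3 d.p.).

0.333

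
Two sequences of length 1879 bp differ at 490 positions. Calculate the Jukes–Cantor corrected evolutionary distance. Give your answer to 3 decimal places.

0.320

p = 490/1879 ≈ 0.260777.
d = −(3/4) ln(1 − 4p/3) = −0.75 ln(1 − 0.347703) = −0.75 ln(0.652297)
  = −0.75 × (-0.427255) = 0.320441 substitutions/site.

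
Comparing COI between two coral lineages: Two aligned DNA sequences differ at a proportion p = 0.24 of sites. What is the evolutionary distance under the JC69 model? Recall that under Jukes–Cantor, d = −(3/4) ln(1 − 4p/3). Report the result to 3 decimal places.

0.289

d = −(3/4) ln(1 − 4p/3) = −0.75 ln(1 − 0.32) = −0.75 ln(0.68)
  = −0.75 × (-0.385662) = 0.289247 substitutions/site.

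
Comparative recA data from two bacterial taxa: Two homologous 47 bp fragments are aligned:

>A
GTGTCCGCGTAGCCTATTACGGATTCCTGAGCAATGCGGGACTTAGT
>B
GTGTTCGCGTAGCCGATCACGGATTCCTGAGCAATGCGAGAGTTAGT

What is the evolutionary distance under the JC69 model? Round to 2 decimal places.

The sequences differ at 5 of 47 sites (5, 15, 18, 39, 42), so p = 5/47 ≈ 0.106383.
d = −(3/4) ln(1 − 4p/3) = −0.75 ln(1 − 0.141844) = −0.75 ln(0.858156)
  = −0.75 × (-0.152969) = 0.114727 substitutions/site.

0.11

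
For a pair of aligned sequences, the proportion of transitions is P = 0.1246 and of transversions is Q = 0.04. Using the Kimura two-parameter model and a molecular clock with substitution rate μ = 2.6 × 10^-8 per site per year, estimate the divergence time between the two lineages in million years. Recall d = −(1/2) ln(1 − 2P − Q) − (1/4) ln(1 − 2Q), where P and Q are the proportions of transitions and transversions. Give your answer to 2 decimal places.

Under the Kimura two-parameter model, d = −½ ln(1 − 2P − Q) − ¼ ln(1 − 2Q).
1 − 2P − Q = 0.7108, giving −½ ln(0.7108) = 0.170682.
1 − 2Q = 0.92, giving −¼ ln(0.92) = 0.020845.
d = 0.170682 + 0.020845 = 0.191527.
Under a molecular clock d = 2μt, so t = d/(2μ) = 0.191527 / (2 × 2.6 × 10^-8) = 3.68 million years.

3.68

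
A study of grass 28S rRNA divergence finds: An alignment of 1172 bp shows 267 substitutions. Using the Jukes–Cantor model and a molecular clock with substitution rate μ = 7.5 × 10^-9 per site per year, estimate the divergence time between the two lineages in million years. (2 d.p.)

18.10

p = 267/1172 ≈ 0.227816.
d = −(3/4) ln(1 − 4p/3) = −0.75 ln(1 − 0.303755) = −0.75 ln(0.696245)
  = −0.75 × (-0.362054) = 0.271541 substitutions/site.
Under a molecular clock d = 2μt, so t = d/(2μ) = 0.271541 / (2 × 7.5 × 10^-9) = 18.10 million years.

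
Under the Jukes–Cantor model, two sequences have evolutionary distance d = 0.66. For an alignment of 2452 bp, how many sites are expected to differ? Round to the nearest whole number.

Invert JC69: p = (3/4)(1 − e^(−4d/3)) = 0.75 × (1 − e^(-0.88)) = 0.75 × (1 − 0.414783) = 0.438913.
Expected differing sites = pL ≈ 0.438913 × 2452 = 1076.214676 ≈ 1076.

1076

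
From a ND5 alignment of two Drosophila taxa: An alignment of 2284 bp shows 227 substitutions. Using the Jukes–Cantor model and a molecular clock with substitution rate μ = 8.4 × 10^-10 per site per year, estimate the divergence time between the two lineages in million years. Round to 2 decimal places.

p = 227/2284 ≈ 0.099387.
d = −(3/4) ln(1 − 4p/3) = −0.75 ln(1 − 0.132516) = −0.75 ln(0.867484)
  = −0.75 × (-0.142158) = 0.106619 substitutions/site.
Under a molecular clock d = 2μt, so t = d/(2μ) = 0.106619 / (2 × 8.4 × 10^-10) = 63.46 million years.

63.46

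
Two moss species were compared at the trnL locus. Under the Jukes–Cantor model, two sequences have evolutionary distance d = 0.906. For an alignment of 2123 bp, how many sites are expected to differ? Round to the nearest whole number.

1116

Invert JC69: p = (3/4)(1 − e^(−4d/3)) = 0.75 × (1 − e^(-1.208)) = 0.75 × (1 − 0.298794) = 0.525905.
Expected differing sites = pL ≈ 0.525905 × 2123 = 1116.496315 ≈ 1116.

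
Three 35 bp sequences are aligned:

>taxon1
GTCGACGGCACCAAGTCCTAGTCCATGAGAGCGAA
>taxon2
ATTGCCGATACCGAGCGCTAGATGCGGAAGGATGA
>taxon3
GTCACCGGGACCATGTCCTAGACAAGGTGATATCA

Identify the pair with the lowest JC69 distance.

taxon1–taxon2: 18/35 differ, p = 0.514, d = 0.868.
taxon1–taxon3: 12/35 differ, p = 0.343, d = 0.458.
taxon2–taxon3: 17/35 differ, p = 0.486, d = 0.782.
The smallest distance is between taxon1 and taxon3.

taxon1 and taxon3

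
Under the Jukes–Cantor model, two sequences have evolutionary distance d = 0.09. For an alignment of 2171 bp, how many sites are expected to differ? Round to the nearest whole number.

184

Invert JC69: p = (3/4)(1 − e^(−4d/3)) = 0.75 × (1 − e^(-0.12)) = 0.75 × (1 − 0.886920) = 0.084810.
Expected differing sites = pL ≈ 0.084810 × 2171 = 184.12251 ≈ 184.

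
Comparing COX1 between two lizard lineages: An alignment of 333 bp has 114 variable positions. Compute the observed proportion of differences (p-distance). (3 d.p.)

0.342

p = 114/333 = 0.342342… ≈ 0.342 (to 3 d.p.).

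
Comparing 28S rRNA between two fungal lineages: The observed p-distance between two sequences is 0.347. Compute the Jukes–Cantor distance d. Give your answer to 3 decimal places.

0.466

d = −(3/4) ln(1 − 4p/3) = −0.75 ln(1 − 0.462667) = −0.75 ln(0.537333)
  = −0.75 × (-0.621137) = 0.465853 substitutions/site.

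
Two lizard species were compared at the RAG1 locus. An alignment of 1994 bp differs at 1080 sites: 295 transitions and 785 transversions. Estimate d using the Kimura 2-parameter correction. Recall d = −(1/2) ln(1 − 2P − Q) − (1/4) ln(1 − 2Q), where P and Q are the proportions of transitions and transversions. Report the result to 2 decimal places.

0.97

P = 295/1994 ≈ 0.147944 and Q = 785/1994 ≈ 0.393681.
Under the Kimura two-parameter model, d = −½ ln(1 − 2P − Q) − ¼ ln(1 − 2Q).
1 − 2P − Q = 0.310431, giving −½ ln(0.310431) = 0.584897.
1 − 2Q = 0.212638, giving −¼ ln(0.212638) = 0.387041.
d = 0.584897 + 0.387041 = 0.971938.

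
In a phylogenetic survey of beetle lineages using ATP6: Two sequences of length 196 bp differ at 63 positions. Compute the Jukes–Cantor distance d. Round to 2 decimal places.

0.42

p = 63/196 ≈ 0.321429.
d = −(3/4) ln(1 − 4p/3) = −0.75 ln(1 − 0.428572) = −0.75 ln(0.571428)
  = −0.75 × (-0.559617) = 0.419713 substitutions/site.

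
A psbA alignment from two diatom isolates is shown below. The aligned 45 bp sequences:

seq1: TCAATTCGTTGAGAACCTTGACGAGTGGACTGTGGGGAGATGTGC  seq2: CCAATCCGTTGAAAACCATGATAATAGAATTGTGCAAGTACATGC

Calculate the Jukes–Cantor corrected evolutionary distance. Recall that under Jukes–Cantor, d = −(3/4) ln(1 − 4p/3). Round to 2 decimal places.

0.53

The sequences differ at 17 of 45 sites, so p = 17/45 ≈ 0.377778.
d = −(3/4) ln(1 − 4p/3) = −0.75 ln(1 − 0.503704) = −0.75 ln(0.496296)
  = −0.75 × (-0.700583) = 0.525437 substitutions/site.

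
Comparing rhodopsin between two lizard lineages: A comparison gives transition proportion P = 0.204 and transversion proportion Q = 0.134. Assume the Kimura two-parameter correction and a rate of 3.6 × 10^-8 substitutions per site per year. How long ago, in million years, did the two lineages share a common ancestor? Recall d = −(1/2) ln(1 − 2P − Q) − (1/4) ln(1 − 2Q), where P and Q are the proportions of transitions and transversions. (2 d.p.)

6.51

Under the Kimura two-parameter model, d = −½ ln(1 − 2P − Q) − ¼ ln(1 − 2Q).
1 − 2P − Q = 0.458, giving −½ ln(0.458) = 0.390443.
1 − 2Q = 0.732, giving −¼ ln(0.732) = 0.077994.
d = 0.390443 + 0.077994 = 0.468437.
Under a molecular clock d = 2μt, so t = d/(2μ) = 0.468437 / (2 × 3.6 × 10^-8) = 6.51 million years.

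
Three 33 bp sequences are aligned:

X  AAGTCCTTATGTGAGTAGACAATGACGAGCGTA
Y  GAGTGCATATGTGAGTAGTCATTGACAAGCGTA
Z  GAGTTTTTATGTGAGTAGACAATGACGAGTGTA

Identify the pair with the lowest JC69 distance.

X–Y: 6/33 differ, p = 0.182, d = 0.208.
X–Z: 4/33 differ, p = 0.121, d = 0.132.
Y–Z: 7/33 differ, p = 0.212, d = 0.249.
The smallest distance is between X and Z.

X and Z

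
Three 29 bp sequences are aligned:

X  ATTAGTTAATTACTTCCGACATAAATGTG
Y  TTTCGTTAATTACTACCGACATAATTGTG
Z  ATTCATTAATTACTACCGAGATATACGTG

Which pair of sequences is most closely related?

X and Y

X–Y: 4/29 differ, p = 0.138, d = 0.152.
X–Z: 6/29 differ, p = 0.207, d = 0.242.
Y–Z: 6/29 differ, p = 0.207, d = 0.242.
The smallest distance is between X and Y.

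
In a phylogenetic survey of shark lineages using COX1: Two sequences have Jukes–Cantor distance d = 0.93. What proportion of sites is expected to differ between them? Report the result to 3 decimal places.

p = (3/4)(1 − e^(−4d/3)) = 0.75 × (1 − e^(-1.24)) = 0.75 × (1 − 0.289384) = 0.532962.

0.533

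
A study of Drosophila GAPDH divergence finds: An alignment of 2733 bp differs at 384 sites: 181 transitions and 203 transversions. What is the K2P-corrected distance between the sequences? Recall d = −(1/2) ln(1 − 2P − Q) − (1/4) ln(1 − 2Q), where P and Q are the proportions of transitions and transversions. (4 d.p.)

P = 181/2733 ≈ 0.066228 and Q = 203/2733 ≈ 0.074277.
Under the Kimura two-parameter model, d = −½ ln(1 − 2P − Q) − ¼ ln(1 − 2Q).
1 − 2P − Q = 0.793267, giving −½ ln(0.793267) = 0.115798.
1 − 2Q = 0.851446, giving −¼ ln(0.851446) = 0.040205.
d = 0.115798 + 0.040205 = 0.156003.

0.1560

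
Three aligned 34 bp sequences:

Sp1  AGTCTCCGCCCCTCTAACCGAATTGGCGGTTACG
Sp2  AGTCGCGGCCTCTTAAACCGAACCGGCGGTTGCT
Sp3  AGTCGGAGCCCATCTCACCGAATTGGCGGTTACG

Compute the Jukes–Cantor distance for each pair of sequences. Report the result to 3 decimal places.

d(Sp1,Sp2) = 0.326, d(Sp1,Sp3) = 0.164, d(Sp2,Sp3) = 0.423

Sp1–Sp2: 9/34 sites differ → p ≈ 0.264706, d = −0.75 ln(1 − 0.352941) = 0.326488 ≈ 0.326.
Sp1–Sp3: 5/34 sites differ → p ≈ 0.147059, d = −0.75 ln(1 − 0.196079) = 0.163691 ≈ 0.164.
Sp2–Sp3: 11/34 sites differ → p ≈ 0.323529, d = −0.75 ln(1 − 0.431372) = 0.423397 ≈ 0.423.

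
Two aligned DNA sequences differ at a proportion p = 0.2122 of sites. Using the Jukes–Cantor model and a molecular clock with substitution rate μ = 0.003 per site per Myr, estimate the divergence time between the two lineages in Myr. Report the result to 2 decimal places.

d = −(3/4) ln(1 − 4p/3) = −0.75 ln(1 − 0.282933) = −0.75 ln(0.717067)
  = −0.75 × (-0.332586) = 0.249440 substitutions/site.
Under a molecular clock d = 2μt, so t = d/(2μ) = 0.249440 / (2 × 0.003) = 41.57 Myr.

41.57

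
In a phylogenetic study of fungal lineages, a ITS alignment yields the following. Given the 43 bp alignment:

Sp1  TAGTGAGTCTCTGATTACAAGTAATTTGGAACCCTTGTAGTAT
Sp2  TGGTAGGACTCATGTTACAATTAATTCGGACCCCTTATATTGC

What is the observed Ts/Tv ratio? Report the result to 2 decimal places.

1.33

Transitions are A↔G and C↔T; transversions are all other mismatches.
Transitions: 8. Transversions: 6.
R = 8/6 = 1.333333… ≈ 1.33 (to 2 d.p.).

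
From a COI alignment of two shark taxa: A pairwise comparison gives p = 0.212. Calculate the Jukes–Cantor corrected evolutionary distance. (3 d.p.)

0.249

d = −(3/4) ln(1 − 4p/3) = −0.75 ln(1 − 0.282667) = −0.75 ln(0.717333)
  = −0.75 × (-0.332215) = 0.249161 substitutions/site.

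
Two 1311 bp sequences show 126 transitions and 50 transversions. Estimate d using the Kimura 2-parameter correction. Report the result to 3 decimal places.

P = 126/1311 ≈ 0.09611 and Q = 50/1311 ≈ 0.038139.
Under the Kimura two-parameter model, d = −½ ln(1 − 2P − Q) − ¼ ln(1 − 2Q).
1 − 2P − Q = 0.769641, giving −½ ln(0.769641) = 0.130916.
1 − 2Q = 0.923722, giving −¼ ln(0.923722) = 0.019836.
d = 0.130916 + 0.019836 = 0.150752.

0.151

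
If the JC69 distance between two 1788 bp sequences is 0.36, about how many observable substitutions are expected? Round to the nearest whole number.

Invert JC69: p = (3/4)(1 − e^(−4d/3)) = 0.75 × (1 − e^(-0.48)) = 0.75 × (1 − 0.618783) = 0.285913.
Expected differing sites = pL ≈ 0.285913 × 1788 = 511.212444 ≈ 511.

511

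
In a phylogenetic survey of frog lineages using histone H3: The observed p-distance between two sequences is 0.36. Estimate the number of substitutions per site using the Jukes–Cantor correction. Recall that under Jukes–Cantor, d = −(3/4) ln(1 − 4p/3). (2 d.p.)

d = −(3/4) ln(1 − 4p/3) = −0.75 ln(1 − 0.48) = −0.75 ln(0.52)
  = −0.75 × (-0.653926) = 0.490445 substitutions/site.

0.49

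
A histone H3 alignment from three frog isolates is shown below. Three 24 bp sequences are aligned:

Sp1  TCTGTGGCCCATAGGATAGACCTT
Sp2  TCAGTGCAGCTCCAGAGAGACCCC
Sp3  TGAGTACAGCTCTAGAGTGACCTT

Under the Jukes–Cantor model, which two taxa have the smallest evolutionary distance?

Sp1–Sp2: 11/24 differ, p = 0.458, d = 0.708.
Sp1–Sp3: 12/24 differ, p = 0.500, d = 0.824.
Sp2–Sp3: 6/24 differ, p = 0.250, d = 0.304.
The smallest distance is between Sp2 and Sp3.

Sp2 and Sp3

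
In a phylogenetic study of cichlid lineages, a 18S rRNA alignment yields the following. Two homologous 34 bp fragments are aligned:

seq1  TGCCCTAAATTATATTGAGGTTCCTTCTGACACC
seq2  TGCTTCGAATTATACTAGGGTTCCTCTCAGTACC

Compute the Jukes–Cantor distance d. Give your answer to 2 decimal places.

0.53

The sequences differ at 13 of 34 sites, so p = 13/34 ≈ 0.382353.
d = −(3/4) ln(1 − 4p/3) = −0.75 ln(1 − 0.509804) = −0.75 ln(0.490196)
  = −0.75 × (-0.712950) = 0.534713 substitutions/site.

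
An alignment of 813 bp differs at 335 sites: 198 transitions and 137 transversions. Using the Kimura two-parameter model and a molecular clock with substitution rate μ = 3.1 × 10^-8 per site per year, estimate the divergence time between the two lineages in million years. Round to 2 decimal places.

10.25

P = 198/813 ≈ 0.243542 and Q = 137/813 ≈ 0.168512.
Under the Kimura two-parameter model, d = −½ ln(1 − 2P − Q) − ¼ ln(1 − 2Q).
1 − 2P − Q = 0.344404, giving −½ ln(0.344404) = 0.532970.
1 − 2Q = 0.662976, giving −¼ ln(0.662976) = 0.102754.
d = 0.532970 + 0.102754 = 0.635724.
Under a molecular clock d = 2μt, so t = d/(2μ) = 0.635724 / (2 × 3.1 × 10^-8) = 10.25 million years.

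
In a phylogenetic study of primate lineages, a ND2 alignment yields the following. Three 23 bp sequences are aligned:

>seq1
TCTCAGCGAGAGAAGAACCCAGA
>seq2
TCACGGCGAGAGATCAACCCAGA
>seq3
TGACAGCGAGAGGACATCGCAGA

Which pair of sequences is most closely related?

seq1 and seq2

seq1–seq2: 4/23 differ, p = 0.174, d = 0.198.
seq1–seq3: 6/23 differ, p = 0.261, d = 0.321.
seq2–seq3: 6/23 differ, p = 0.261, d = 0.321.
The smallest distance is between seq1 and seq2.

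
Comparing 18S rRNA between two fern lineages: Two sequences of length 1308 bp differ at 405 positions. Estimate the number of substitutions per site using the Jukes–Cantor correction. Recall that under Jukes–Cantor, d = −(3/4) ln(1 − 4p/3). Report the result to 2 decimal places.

p = 405/1308 ≈ 0.309633.
d = −(3/4) ln(1 − 4p/3) = −0.75 ln(1 − 0.412844) = −0.75 ln(0.587156)
  = −0.75 × (-0.532465) = 0.399349 substitutions/site.

0.40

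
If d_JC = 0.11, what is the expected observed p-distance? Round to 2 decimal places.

p = (3/4)(1 − e^(−4d/3)) = 0.75 × (1 − e^(-0.146667)) = 0.75 × (1 − 0.863582) = 0.102314.

0.10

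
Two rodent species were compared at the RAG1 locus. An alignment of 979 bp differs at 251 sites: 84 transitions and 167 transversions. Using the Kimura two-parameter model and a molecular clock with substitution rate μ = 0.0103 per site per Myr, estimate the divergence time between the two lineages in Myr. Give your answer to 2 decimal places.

P = 84/979 ≈ 0.085802 and Q = 167/979 ≈ 0.170582.
Under the Kimura two-parameter model, d = −½ ln(1 − 2P − Q) − ¼ ln(1 − 2Q).
1 − 2P − Q = 0.657814, giving −½ ln(0.657814) = 0.209417.
1 − 2Q = 0.658836, giving −¼ ln(0.658836) = 0.104320.
d = 0.209417 + 0.104320 = 0.313737.
Under a molecular clock d = 2μt, so t = d/(2μ) = 0.313737 / (2 × 0.0103) = 15.23 Myr.

15.23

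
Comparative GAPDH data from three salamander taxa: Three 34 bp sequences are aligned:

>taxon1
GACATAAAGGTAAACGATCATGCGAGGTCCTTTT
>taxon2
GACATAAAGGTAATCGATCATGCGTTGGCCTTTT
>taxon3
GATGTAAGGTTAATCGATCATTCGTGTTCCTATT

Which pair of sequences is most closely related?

taxon1 and taxon2

taxon1–taxon2: 4/34 differ, p = 0.118, d = 0.128.
taxon1–taxon3: 9/34 differ, p = 0.265, d = 0.326.
taxon2–taxon3: 9/34 differ, p = 0.265, d = 0.326.
The smallest distance is between taxon1 and taxon2.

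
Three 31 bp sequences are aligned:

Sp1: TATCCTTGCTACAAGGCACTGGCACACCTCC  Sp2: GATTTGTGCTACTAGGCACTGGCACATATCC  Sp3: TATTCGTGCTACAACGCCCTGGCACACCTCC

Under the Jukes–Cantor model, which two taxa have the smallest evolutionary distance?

Sp1 and Sp3

Sp1–Sp2: 7/31 differ, p = 0.226, d = 0.269.
Sp1–Sp3: 4/31 differ, p = 0.129, d = 0.142.
Sp2–Sp3: 7/31 differ, p = 0.226, d = 0.269.
The smallest distance is between Sp1 and Sp3.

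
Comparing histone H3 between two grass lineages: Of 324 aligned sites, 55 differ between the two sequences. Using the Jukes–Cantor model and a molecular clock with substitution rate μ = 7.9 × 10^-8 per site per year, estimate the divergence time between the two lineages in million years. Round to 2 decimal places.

1.22

p = 55/324 ≈ 0.169753.
d = −(3/4) ln(1 − 4p/3) = −0.75 ln(1 − 0.226337) = −0.75 ln(0.773663)
  = −0.75 × (-0.256619) = 0.192464 substitutions/site.
Under a molecular clock d = 2μt, so t = d/(2μ) = 0.192464 / (2 × 7.9 × 10^-8) = 1.22 million years.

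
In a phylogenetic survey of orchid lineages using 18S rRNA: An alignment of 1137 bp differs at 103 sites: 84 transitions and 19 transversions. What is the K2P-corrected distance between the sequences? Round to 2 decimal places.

P = 84/1137 ≈ 0.073879 and Q = 19/1137 ≈ 0.016711.
Under the Kimura two-parameter model, d = −½ ln(1 − 2P − Q) − ¼ ln(1 − 2Q).
1 − 2P − Q = 0.835531, giving −½ ln(0.835531) = 0.089844.
1 − 2Q = 0.966578, giving −¼ ln(0.966578) = 0.008498.
d = 0.089844 + 0.008498 = 0.098342.

0.10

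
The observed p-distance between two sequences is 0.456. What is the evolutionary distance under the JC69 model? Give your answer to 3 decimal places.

0.702

d = −(3/4) ln(1 − 4p/3) = −0.75 ln(1 − 0.608) = −0.75 ln(0.392)
  = −0.75 × (-0.936493) = 0.702370 substitutions/site.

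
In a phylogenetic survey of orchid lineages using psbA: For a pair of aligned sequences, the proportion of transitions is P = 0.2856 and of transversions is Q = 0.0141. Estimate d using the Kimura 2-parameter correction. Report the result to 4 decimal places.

Under the Kimura two-parameter model, d = −½ ln(1 − 2P − Q) − ¼ ln(1 − 2Q).
1 − 2P − Q = 0.4147, giving −½ ln(0.4147) = 0.440100.
1 − 2Q = 0.9718, giving −¼ ln(0.9718) = 0.007151.
d = 0.440100 + 0.007151 = 0.447251.

0.4473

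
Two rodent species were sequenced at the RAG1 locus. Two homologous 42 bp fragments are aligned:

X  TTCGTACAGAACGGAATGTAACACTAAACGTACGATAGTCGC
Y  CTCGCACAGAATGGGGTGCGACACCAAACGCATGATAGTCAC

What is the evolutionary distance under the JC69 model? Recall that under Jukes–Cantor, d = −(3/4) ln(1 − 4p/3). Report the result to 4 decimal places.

The sequences differ at 11 of 42 sites, so p = 11/42 ≈ 0.261905.
d = −(3/4) ln(1 − 4p/3) = −0.75 ln(1 − 0.349207) = −0.75 ln(0.650793)
  = −0.75 × (-0.429564) = 0.322173 substitutions/site.

0.3222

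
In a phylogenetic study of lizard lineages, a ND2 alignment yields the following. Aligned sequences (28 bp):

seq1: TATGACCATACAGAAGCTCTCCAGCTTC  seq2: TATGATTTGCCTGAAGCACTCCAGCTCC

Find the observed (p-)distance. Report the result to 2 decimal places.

0.29

The sequences differ at 8 of 28 positions (sites 6, 7, 8, 9, 10, 12, 18, 27).
p = 8/28 = 0.285714… ≈ 0.29 (to 2 d.p.).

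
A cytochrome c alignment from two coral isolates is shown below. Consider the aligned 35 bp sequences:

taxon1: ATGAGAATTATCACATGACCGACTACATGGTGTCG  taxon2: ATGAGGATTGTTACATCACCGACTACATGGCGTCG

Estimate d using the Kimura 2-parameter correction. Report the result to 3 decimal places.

Of 35 sites, 4 differences are transitions and 1 are transversions, so P = 4/35 ≈ 0.114286 and Q = 1/35 ≈ 0.028571.
Under the Kimura two-parameter model, d = −½ ln(1 − 2P − Q) − ¼ ln(1 − 2Q).
1 − 2P − Q = 0.742857, giving −½ ln(0.742857) = 0.148626.
1 − 2Q = 0.942858, giving −¼ ln(0.942858) = 0.014710.
d = 0.148626 + 0.014710 = 0.163336.

0.163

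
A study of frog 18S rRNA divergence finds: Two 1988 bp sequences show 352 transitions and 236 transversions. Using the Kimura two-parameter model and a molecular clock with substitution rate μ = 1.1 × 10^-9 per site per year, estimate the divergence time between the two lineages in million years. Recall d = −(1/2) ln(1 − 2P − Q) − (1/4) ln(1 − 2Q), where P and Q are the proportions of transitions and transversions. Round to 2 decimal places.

176.31

P = 352/1988 ≈ 0.177062 and Q = 236/1988 ≈ 0.118712.
Under the Kimura two-parameter model, d = −½ ln(1 − 2P − Q) − ¼ ln(1 − 2Q).
1 − 2P − Q = 0.527164, giving −½ ln(0.527164) = 0.320122.
1 − 2Q = 0.762576, giving −¼ ln(0.762576) = 0.067763.
d = 0.320122 + 0.067763 = 0.387885.
Under a molecular clock d = 2μt, so t = d/(2μ) = 0.387885 / (2 × 1.1 × 10^-9) = 176.31 million years.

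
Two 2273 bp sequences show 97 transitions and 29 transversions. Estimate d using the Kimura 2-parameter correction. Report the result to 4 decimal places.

P = 97/2273 ≈ 0.042675 and Q = 29/2273 ≈ 0.012758.
Under the Kimura two-parameter model, d = −½ ln(1 − 2P − Q) − ¼ ln(1 − 2Q).
1 − 2P − Q = 0.901892, giving −½ ln(0.901892) = 0.051630.
1 − 2Q = 0.974484, giving −¼ ln(0.974484) = 0.006462.
d = 0.051630 + 0.006462 = 0.058092.

0.0581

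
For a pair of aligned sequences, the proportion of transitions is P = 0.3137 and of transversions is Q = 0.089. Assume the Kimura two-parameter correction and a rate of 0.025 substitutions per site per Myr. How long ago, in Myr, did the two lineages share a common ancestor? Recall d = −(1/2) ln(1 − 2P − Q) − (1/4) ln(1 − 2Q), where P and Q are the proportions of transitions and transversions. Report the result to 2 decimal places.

13.58

Under the Kimura two-parameter model, d = −½ ln(1 − 2P − Q) − ¼ ln(1 − 2Q).
1 − 2P − Q = 0.2836, giving −½ ln(0.2836) = 0.630095.
1 − 2Q = 0.822, giving −¼ ln(0.822) = 0.049004.
d = 0.630095 + 0.049004 = 0.679099.
Under a molecular clock d = 2μt, so t = d/(2μ) = 0.679099 / (2 × 0.025) = 13.58 Myr.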